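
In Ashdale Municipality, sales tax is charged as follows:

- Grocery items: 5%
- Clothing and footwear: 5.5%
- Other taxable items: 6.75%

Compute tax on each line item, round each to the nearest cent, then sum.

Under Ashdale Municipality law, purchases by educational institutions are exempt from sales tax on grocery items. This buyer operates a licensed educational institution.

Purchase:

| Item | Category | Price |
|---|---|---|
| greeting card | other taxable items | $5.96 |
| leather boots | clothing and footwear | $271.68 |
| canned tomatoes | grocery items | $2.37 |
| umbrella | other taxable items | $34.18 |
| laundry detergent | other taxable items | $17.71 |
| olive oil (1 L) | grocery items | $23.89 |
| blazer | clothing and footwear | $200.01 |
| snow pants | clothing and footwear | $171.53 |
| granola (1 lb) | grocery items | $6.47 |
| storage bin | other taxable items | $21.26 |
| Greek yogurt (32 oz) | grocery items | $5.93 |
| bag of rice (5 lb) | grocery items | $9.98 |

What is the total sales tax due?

Greeting card $5.96: other taxable items → 6.75% → $0.40
Leather boots $271.68: clothing and footwear → 5.5% → $14.94
Canned tomatoes $2.37: grocery items, buyer-exempt → 0% → $0.00
Umbrella $34.18: other taxable items → 6.75% → $2.31
Laundry detergent $17.71: other taxable items → 6.75% → $1.20
Olive oil (1 L) $23.89: grocery items, buyer-exempt → 0% → $0.00
Blazer $200.01: clothing and footwear → 5.5% → $11.00
Snow pants $171.53: clothing and footwear → 5.5% → $9.43
Granola (1 lb) $6.47: grocery items, buyer-exempt → 0% → $0.00
Storage bin $21.26: other taxable items → 6.75% → $1.44
Greek yogurt (32 oz) $5.93: grocery items, buyer-exempt → 0% → $0.00
Bag of rice (5 lb) $9.98: grocery items, buyer-exempt → 0% → $0.00
Total tax = $0.40 + $14.94 + $2.31 + $1.20 + $11.00 + $9.43 + $1.44 = $40.72

$40.72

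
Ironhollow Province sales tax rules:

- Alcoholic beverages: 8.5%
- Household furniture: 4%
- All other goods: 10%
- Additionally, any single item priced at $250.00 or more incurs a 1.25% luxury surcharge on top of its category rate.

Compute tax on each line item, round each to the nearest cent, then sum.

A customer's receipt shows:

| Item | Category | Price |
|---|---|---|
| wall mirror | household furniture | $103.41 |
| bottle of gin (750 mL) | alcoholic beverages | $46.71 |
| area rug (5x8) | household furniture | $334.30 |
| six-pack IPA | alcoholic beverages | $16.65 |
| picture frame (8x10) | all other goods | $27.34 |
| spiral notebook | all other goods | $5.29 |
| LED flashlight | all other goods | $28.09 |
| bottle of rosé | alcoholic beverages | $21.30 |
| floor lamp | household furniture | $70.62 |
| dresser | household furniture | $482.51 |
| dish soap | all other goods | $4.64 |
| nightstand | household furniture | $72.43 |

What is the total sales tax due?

$66.47

Wall mirror $103.41: household furniture → 4% → $4.14
Bottle of gin (750 mL) $46.71: alcoholic beverages → 8.5% → $3.97
Area rug (5x8) $334.30: household furniture → 4% + 1.25% surcharge = 5.25% → $17.55
Six-pack IPA $16.65: alcoholic beverages → 8.5% → $1.42
Picture frame (8x10) $27.34: all other goods → 10% → $2.73
Spiral notebook $5.29: all other goods → 10% → $0.53
LED flashlight $28.09: all other goods → 10% → $2.81
Bottle of rosé $21.30: alcoholic beverages → 8.5% → $1.81
Floor lamp $70.62: household furniture → 4% → $2.82
Dresser $482.51: household furniture → 4% + 1.25% surcharge = 5.25% → $25.33
Dish soap $4.64: all other goods → 10% → $0.46
Nightstand $72.43: household furniture → 4% → $2.90
Total tax = $4.14 + $3.97 + $17.55 + $1.42 + $2.73 + $0.53 + $2.81 + $1.81 + $2.82 + $25.33 + $0.46 + $2.90 = $66.47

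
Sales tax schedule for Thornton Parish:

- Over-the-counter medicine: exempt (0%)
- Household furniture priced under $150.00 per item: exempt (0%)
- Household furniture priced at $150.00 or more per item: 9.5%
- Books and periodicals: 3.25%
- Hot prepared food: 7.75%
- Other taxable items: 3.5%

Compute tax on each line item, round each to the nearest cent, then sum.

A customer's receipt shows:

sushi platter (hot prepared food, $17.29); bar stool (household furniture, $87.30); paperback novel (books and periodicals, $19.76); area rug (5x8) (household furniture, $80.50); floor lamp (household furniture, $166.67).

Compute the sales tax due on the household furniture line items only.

Bar stool $87.30: household furniture, under $150.00 → 0% → $0.00
Area rug (5x8) $80.50: household furniture, under $150.00 → 0% → $0.00
Floor lamp $166.67: household furniture, $150.00 or more → 9.5% → $15.83
Tax on household furniture = $0.00 + $0.00 + $15.83 = $15.83

$15.83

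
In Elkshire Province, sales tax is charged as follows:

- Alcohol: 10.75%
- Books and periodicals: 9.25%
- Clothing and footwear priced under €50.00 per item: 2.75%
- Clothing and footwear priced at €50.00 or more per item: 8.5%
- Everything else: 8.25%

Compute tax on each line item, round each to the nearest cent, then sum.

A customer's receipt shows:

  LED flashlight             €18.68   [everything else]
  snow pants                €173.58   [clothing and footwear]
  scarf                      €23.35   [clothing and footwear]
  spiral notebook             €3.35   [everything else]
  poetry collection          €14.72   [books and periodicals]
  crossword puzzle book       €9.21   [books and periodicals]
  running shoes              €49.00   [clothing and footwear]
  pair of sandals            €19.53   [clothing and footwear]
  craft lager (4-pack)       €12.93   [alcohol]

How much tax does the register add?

€22.70

LED flashlight €18.68: everything else → 8.25% → €1.54
Snow pants €173.58: clothing and footwear, €50.00 or more → 8.5% → €14.75
Scarf €23.35: clothing and footwear, under €50.00 → 2.75% → €0.64
Spiral notebook €3.35: everything else → 8.25% → €0.28
Poetry collection €14.72: books and periodicals → 9.25% → €1.36
Crossword puzzle book €9.21: books and periodicals → 9.25% → €0.85
Running shoes €49.00: clothing and footwear, under €50.00 → 2.75% → €1.35
Pair of sandals €19.53: clothing and footwear, under €50.00 → 2.75% → €0.54
Craft lager (4-pack) €12.93: alcohol → 10.75% → €1.39
Total tax = €1.54 + €14.75 + €0.64 + €0.28 + €1.36 + €0.85 + €1.35 + €0.54 + €1.39 = €22.70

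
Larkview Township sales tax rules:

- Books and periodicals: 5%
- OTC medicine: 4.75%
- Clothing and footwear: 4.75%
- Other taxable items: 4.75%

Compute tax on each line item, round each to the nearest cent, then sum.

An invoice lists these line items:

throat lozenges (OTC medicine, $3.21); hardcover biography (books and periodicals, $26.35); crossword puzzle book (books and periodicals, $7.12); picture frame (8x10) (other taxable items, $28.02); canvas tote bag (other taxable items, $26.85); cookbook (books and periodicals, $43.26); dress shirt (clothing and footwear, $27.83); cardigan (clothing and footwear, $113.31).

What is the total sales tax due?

$13.30

Throat lozenges $3.21: OTC medicine → 4.75% → $0.15
Hardcover biography $26.35: books and periodicals → 5% → $1.32
Crossword puzzle book $7.12: books and periodicals → 5% → $0.36
Picture frame (8x10) $28.02: other taxable items → 4.75% → $1.33
Canvas tote bag $26.85: other taxable items → 4.75% → $1.28
Cookbook $43.26: books and periodicals → 5% → $2.16
Dress shirt $27.83: clothing and footwear → 4.75% → $1.32
Cardigan $113.31: clothing and footwear → 4.75% → $5.38
Total tax = $0.15 + $1.32 + $0.36 + $1.33 + $1.28 + $2.16 + $1.32 + $5.38 = $13.30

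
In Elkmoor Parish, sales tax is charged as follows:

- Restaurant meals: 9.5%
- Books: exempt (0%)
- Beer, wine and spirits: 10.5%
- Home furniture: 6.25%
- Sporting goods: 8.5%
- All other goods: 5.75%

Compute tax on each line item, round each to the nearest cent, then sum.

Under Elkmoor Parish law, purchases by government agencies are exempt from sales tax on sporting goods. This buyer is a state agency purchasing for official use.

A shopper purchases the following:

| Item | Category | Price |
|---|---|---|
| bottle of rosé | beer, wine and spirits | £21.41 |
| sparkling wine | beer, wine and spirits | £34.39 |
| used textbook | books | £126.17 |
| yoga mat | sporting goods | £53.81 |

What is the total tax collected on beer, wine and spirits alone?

Bottle of rosé £21.41: beer, wine and spirits → 10.5% → £2.25
Sparkling wine £34.39: beer, wine and spirits → 10.5% → £3.61
Tax on beer, wine and spirits = £2.25 + £3.61 = £5.86

£5.86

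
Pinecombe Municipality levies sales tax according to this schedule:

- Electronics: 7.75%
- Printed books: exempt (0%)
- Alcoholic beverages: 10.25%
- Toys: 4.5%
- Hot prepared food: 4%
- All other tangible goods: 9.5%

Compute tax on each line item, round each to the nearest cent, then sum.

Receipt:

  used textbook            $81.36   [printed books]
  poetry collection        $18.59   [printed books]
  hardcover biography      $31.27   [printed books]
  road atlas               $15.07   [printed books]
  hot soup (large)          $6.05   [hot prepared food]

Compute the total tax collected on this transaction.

Used textbook $81.36: printed books → 0% → $0.00
Poetry collection $18.59: printed books → 0% → $0.00
Hardcover biography $31.27: printed books → 0% → $0.00
Road atlas $15.07: printed books → 0% → $0.00
Hot soup (large) $6.05: hot prepared food → 4% → $0.24
Total tax = $0.24

$0.24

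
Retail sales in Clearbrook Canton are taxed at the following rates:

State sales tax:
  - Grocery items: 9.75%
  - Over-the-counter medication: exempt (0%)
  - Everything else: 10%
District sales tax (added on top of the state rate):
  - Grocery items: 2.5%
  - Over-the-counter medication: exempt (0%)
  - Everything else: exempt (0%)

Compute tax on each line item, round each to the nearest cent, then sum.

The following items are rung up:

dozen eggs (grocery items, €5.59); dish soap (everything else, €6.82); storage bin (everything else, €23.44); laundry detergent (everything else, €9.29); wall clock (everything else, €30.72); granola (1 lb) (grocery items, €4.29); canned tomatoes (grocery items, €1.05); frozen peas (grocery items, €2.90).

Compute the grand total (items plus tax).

Dozen eggs €5.59: grocery items → 9.75% + 2.5% district = 12.25% → €0.68
Dish soap €6.82: everything else → 10% + 0% district = 10% → €0.68
Storage bin €23.44: everything else → 10% + 0% district = 10% → €2.34
Laundry detergent €9.29: everything else → 10% + 0% district = 10% → €0.93
Wall clock €30.72: everything else → 10% + 0% district = 10% → €3.07
Granola (1 lb) €4.29: grocery items → 9.75% + 2.5% district = 12.25% → €0.53
Canned tomatoes €1.05: grocery items → 9.75% + 2.5% district = 12.25% → €0.13
Frozen peas €2.90: grocery items → 9.75% + 2.5% district = 12.25% → €0.36
Subtotal = €84.10; tax = €8.72; total due = €92.82

€92.82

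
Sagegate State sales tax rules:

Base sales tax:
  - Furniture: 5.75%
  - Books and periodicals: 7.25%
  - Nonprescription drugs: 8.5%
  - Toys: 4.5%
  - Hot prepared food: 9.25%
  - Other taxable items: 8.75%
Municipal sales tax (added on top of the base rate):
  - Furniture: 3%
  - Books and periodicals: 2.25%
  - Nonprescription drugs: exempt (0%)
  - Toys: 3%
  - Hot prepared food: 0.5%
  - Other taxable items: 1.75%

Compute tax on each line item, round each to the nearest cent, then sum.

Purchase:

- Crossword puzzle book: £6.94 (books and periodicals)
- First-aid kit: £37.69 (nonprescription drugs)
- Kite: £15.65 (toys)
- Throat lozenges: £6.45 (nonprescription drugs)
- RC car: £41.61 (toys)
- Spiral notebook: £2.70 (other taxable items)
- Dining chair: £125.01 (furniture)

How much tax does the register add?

£19.92

Crossword puzzle book £6.94: books and periodicals → 7.25% + 2.25% municipal = 9.5% → £0.66
First-aid kit £37.69: nonprescription drugs → 8.5% + 0% municipal = 8.5% → £3.20
Kite £15.65: toys → 4.5% + 3% municipal = 7.5% → £1.17
Throat lozenges £6.45: nonprescription drugs → 8.5% + 0% municipal = 8.5% → £0.55
RC car £41.61: toys → 4.5% + 3% municipal = 7.5% → £3.12
Spiral notebook £2.70: other taxable items → 8.75% + 1.75% municipal = 10.5% → £0.28
Dining chair £125.01: furniture → 5.75% + 3% municipal = 8.75% → £10.94
Total tax = £0.66 + £3.20 + £1.17 + £0.55 + £3.12 + £0.28 + £10.94 = £19.92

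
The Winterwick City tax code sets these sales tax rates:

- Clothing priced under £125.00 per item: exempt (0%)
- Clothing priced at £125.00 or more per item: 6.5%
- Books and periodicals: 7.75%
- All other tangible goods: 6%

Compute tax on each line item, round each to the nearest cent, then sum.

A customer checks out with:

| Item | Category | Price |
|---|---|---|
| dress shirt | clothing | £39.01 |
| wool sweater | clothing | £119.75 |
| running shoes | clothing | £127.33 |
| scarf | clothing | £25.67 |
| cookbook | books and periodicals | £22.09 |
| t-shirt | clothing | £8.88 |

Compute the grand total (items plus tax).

£352.72

Dress shirt £39.01: clothing, under £125.00 → 0% → £0.00
Wool sweater £119.75: clothing, under £125.00 → 0% → £0.00
Running shoes £127.33: clothing, £125.00 or more → 6.5% → £8.28
Scarf £25.67: clothing, under £125.00 → 0% → £0.00
Cookbook £22.09: books and periodicals → 7.75% → £1.71
T-shirt £8.88: clothing, under £125.00 → 0% → £0.00
Subtotal = £342.73; tax = £9.99; total due = £352.72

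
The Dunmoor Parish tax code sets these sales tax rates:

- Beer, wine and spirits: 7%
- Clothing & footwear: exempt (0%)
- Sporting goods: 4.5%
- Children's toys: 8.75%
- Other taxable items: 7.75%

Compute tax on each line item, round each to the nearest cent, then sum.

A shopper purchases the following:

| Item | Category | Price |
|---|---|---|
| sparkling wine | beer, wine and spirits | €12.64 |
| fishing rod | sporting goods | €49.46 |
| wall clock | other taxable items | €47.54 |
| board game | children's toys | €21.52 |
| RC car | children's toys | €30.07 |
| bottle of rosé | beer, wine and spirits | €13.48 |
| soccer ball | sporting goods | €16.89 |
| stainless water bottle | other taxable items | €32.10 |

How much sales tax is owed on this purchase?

Sparkling wine €12.64: beer, wine and spirits → 7% → €0.88
Fishing rod €49.46: sporting goods → 4.5% → €2.23
Wall clock €47.54: other taxable items → 7.75% → €3.68
Board game €21.52: children's toys → 8.75% → €1.88
RC car €30.07: children's toys → 8.75% → €2.63
Bottle of rosé €13.48: beer, wine and spirits → 7% → €0.94
Soccer ball €16.89: sporting goods → 4.5% → €0.76
Stainless water bottle €32.10: other taxable items → 7.75% → €2.49
Total tax = €0.88 + €2.23 + €3.68 + €1.88 + €2.63 + €0.94 + €0.76 + €2.49 = €15.49

€15.49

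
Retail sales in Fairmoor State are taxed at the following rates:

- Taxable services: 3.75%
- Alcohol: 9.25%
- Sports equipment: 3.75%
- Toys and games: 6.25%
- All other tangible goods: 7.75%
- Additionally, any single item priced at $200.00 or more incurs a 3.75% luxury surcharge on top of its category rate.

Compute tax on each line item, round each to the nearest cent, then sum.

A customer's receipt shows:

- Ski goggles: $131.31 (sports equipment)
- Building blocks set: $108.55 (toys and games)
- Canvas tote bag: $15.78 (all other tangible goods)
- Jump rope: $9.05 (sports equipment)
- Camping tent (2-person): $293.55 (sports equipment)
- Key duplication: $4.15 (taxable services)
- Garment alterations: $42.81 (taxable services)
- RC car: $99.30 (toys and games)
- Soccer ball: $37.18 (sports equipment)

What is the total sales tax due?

$44.65

Ski goggles $131.31: sports equipment → 3.75% → $4.92
Building blocks set $108.55: toys and games → 6.25% → $6.78
Canvas tote bag $15.78: all other tangible goods → 7.75% → $1.22
Jump rope $9.05: sports equipment → 3.75% → $0.34
Camping tent (2-person) $293.55: sports equipment → 3.75% + 3.75% surcharge = 7.5% → $22.02
Key duplication $4.15: taxable services → 3.75% → $0.16
Garment alterations $42.81: taxable services → 3.75% → $1.61
RC car $99.30: toys and games → 6.25% → $6.21
Soccer ball $37.18: sports equipment → 3.75% → $1.39
Total tax = $4.92 + $6.78 + $1.22 + $0.34 + $22.02 + $0.16 + $1.61 + $6.21 + $1.39 = $44.65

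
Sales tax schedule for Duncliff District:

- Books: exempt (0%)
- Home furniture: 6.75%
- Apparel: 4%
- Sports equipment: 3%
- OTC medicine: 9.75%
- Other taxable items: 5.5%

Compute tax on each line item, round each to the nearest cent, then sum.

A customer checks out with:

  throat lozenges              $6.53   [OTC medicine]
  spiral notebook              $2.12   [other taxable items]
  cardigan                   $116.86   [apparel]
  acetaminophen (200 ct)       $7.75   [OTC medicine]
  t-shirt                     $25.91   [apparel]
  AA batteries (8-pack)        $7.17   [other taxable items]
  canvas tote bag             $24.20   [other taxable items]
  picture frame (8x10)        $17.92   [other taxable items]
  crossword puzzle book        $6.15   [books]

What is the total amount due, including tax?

Throat lozenges $6.53: OTC medicine → 9.75% → $0.64
Spiral notebook $2.12: other taxable items → 5.5% → $0.12
Cardigan $116.86: apparel → 4% → $4.67
Acetaminophen (200 ct) $7.75: OTC medicine → 9.75% → $0.76
T-shirt $25.91: apparel → 4% → $1.04
AA batteries (8-pack) $7.17: other taxable items → 5.5% → $0.39
Canvas tote bag $24.20: other taxable items → 5.5% → $1.33
Picture frame (8x10) $17.92: other taxable items → 5.5% → $0.99
Crossword puzzle book $6.15: books → 0% → $0.00
Subtotal = $214.61; tax = $9.94; total due = $224.55

$224.55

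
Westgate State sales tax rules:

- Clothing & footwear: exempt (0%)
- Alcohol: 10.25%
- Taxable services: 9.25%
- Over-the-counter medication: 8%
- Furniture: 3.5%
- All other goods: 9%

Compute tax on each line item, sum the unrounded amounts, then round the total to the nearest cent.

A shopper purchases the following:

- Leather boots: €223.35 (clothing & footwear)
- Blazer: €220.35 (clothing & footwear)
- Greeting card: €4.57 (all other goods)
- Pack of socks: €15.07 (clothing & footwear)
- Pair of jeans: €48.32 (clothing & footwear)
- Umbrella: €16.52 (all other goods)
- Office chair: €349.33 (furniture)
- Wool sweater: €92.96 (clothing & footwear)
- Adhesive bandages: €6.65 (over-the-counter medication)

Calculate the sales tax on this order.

Leather boots €223.35: clothing & footwear → 0% → €0.00
Blazer €220.35: clothing & footwear → 0% → €0.00
Greeting card €4.57: all other goods → 9% → €0.4113
Pack of socks €15.07: clothing & footwear → 0% → €0.00
Pair of jeans €48.32: clothing & footwear → 0% → €0.00
Umbrella €16.52: all other goods → 9% → €1.4868
Office chair €349.33: furniture → 3.5% → €12.22655
Wool sweater €92.96: clothing & footwear → 0% → €0.00
Adhesive bandages €6.65: over-the-counter medication → 8% → €0.532
Unrounded tax sum = €14.65665 → €14.66

€14.66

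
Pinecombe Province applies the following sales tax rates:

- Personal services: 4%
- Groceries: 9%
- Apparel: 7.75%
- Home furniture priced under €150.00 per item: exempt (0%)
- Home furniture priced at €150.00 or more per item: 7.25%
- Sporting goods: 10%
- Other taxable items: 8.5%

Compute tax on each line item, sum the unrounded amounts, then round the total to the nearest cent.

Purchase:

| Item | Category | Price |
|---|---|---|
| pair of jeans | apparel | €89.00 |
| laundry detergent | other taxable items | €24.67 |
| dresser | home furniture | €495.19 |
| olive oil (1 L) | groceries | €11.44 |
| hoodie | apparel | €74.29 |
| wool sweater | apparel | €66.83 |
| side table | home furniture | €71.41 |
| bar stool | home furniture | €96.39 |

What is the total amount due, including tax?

€986.08

Pair of jeans €89.00: apparel → 7.75% → €6.8975
Laundry detergent €24.67: other taxable items → 8.5% → €2.09695
Dresser €495.19: home furniture, €150.00 or more → 7.25% → €35.901275
Olive oil (1 L) €11.44: groceries → 9% → €1.0296
Hoodie €74.29: apparel → 7.75% → €5.757475
Wool sweater €66.83: apparel → 7.75% → €5.179325
Side table €71.41: home furniture, under €150.00 → 0% → €0.00
Bar stool €96.39: home furniture, under €150.00 → 0% → €0.00
Subtotal = €929.22; unrounded tax = €56.862125 → €56.86; total due = €986.08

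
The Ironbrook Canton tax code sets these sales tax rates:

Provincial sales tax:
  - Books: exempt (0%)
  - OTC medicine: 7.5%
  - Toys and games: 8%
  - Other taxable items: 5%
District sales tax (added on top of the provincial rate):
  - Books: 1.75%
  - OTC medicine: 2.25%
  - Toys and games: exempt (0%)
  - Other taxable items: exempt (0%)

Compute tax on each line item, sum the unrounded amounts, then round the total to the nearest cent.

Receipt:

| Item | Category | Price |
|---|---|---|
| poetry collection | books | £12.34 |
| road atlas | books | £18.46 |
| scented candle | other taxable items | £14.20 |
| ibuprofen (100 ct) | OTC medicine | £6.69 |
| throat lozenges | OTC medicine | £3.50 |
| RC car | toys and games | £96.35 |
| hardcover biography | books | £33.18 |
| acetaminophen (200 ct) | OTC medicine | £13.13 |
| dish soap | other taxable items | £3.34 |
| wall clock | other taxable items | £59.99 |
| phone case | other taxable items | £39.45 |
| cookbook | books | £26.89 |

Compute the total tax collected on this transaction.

Poetry collection £12.34: books → 0% + 1.75% district = 1.75% → £0.21595
Road atlas £18.46: books → 0% + 1.75% district = 1.75% → £0.32305
Scented candle £14.20: other taxable items → 5% + 0% district = 5% → £0.71
Ibuprofen (100 ct) £6.69: OTC medicine → 7.5% + 2.25% district = 9.75% → £0.652275
Throat lozenges £3.50: OTC medicine → 7.5% + 2.25% district = 9.75% → £0.34125
RC car £96.35: toys and games → 8% + 0% district = 8% → £7.708
Hardcover biography £33.18: books → 0% + 1.75% district = 1.75% → £0.58065
Acetaminophen (200 ct) £13.13: OTC medicine → 7.5% + 2.25% district = 9.75% → £1.280175
Dish soap £3.34: other taxable items → 5% + 0% district = 5% → £0.167
Wall clock £59.99: other taxable items → 5% + 0% district = 5% → £2.9995
Phone case £39.45: other taxable items → 5% + 0% district = 5% → £1.9725
Cookbook £26.89: books → 0% + 1.75% district = 1.75% → £0.470575
Unrounded tax sum = £17.420925 → £17.42

£17.42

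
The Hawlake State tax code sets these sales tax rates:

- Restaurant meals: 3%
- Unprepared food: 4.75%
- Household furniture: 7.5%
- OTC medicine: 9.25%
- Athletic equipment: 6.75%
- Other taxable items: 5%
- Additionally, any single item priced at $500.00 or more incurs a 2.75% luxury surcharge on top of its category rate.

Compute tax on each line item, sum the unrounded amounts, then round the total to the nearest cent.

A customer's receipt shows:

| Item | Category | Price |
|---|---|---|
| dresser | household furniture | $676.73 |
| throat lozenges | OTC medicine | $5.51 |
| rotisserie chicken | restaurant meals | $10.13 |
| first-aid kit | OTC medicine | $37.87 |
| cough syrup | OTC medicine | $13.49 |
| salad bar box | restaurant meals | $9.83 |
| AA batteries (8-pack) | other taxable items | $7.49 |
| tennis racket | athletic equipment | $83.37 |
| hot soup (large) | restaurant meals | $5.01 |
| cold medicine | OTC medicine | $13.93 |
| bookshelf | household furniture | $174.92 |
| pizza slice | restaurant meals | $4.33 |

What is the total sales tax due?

Dresser $676.73: household furniture → 7.5% + 2.75% surcharge = 10.25% → $69.364825
Throat lozenges $5.51: OTC medicine → 9.25% → $0.509675
Rotisserie chicken $10.13: restaurant meals → 3% → $0.3039
First-aid kit $37.87: OTC medicine → 9.25% → $3.502975
Cough syrup $13.49: OTC medicine → 9.25% → $1.247825
Salad bar box $9.83: restaurant meals → 3% → $0.2949
AA batteries (8-pack) $7.49: other taxable items → 5% → $0.3745
Tennis racket $83.37: athletic equipment → 6.75% → $5.627475
Hot soup (large) $5.01: restaurant meals → 3% → $0.1503
Cold medicine $13.93: OTC medicine → 9.25% → $1.288525
Bookshelf $174.92: household furniture → 7.5% → $13.119
Pizza slice $4.33: restaurant meals → 3% → $0.1299
Unrounded tax sum = $95.9138 → $95.91

$95.91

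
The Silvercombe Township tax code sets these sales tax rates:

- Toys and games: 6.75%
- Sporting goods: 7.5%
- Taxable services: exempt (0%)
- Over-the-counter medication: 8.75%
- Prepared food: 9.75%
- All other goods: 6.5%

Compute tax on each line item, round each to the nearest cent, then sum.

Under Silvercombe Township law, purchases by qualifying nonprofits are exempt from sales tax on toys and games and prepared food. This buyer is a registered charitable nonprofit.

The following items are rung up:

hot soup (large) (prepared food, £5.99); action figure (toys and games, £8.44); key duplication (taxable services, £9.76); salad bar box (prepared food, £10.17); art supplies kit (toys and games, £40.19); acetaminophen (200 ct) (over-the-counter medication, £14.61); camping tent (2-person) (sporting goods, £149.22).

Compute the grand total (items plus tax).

Hot soup (large) £5.99: prepared food, buyer-exempt → 0% → £0.00
Action figure £8.44: toys and games, buyer-exempt → 0% → £0.00
Key duplication £9.76: taxable services → 0% → £0.00
Salad bar box £10.17: prepared food, buyer-exempt → 0% → £0.00
Art supplies kit £40.19: toys and games, buyer-exempt → 0% → £0.00
Acetaminophen (200 ct) £14.61: over-the-counter medication → 8.75% → £1.28
Camping tent (2-person) £149.22: sporting goods → 7.5% → £11.19
Subtotal = £238.38; tax = £12.47; total due = £250.85

£250.85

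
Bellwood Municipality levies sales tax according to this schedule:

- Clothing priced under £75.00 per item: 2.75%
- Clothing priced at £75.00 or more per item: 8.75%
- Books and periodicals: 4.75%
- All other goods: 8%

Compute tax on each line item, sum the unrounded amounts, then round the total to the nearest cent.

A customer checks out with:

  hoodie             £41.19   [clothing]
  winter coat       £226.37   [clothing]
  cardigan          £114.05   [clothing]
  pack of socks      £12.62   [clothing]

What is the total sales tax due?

Hoodie £41.19: clothing, under £75.00 → 2.75% → £1.132725
Winter coat £226.37: clothing, £75.00 or more → 8.75% → £19.807375
Cardigan £114.05: clothing, £75.00 or more → 8.75% → £9.979375
Pack of socks £12.62: clothing, under £75.00 → 2.75% → £0.34705
Unrounded tax sum = £31.266525 → £31.27

£31.27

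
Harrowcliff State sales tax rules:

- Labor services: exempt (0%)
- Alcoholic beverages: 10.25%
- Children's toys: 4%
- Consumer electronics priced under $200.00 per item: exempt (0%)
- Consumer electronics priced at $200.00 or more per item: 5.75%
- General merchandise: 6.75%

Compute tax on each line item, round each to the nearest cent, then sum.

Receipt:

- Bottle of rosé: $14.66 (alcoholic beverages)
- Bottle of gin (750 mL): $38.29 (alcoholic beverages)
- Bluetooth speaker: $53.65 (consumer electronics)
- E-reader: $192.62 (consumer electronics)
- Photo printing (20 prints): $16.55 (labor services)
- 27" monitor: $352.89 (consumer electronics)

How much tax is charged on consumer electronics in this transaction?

$20.29

Bluetooth speaker $53.65: consumer electronics, under $200.00 → 0% → $0.00
E-reader $192.62: consumer electronics, under $200.00 → 0% → $0.00
27" monitor $352.89: consumer electronics, $200.00 or more → 5.75% → $20.29
Tax on consumer electronics = $0.00 + $0.00 + $20.29 = $20.29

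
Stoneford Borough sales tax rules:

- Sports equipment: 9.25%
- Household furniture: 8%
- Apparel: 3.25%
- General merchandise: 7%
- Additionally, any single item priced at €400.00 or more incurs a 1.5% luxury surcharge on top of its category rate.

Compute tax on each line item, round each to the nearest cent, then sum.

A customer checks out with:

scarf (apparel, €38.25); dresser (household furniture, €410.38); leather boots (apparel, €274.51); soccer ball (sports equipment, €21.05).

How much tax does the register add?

Scarf €38.25: apparel → 3.25% → €1.24
Dresser €410.38: household furniture → 8% + 1.5% surcharge = 9.5% → €38.99
Leather boots €274.51: apparel → 3.25% → €8.92
Soccer ball €21.05: sports equipment → 9.25% → €1.95
Total tax = €1.24 + €38.99 + €8.92 + €1.95 = €51.10

€51.10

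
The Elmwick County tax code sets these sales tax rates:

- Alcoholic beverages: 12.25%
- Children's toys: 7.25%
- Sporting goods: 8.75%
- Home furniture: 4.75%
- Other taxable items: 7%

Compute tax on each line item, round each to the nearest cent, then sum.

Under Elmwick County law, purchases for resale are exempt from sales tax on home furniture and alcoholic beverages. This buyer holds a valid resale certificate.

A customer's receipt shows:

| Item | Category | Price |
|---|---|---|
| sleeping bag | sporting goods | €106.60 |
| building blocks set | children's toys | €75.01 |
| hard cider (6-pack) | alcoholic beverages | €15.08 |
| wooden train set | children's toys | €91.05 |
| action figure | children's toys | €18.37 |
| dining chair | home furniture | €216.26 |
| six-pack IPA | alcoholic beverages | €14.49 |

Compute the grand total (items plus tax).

€559.56

Sleeping bag €106.60: sporting goods → 8.75% → €9.33
Building blocks set €75.01: children's toys → 7.25% → €5.44
Hard cider (6-pack) €15.08: alcoholic beverages, buyer-exempt → 0% → €0.00
Wooden train set €91.05: children's toys → 7.25% → €6.60
Action figure €18.37: children's toys → 7.25% → €1.33
Dining chair €216.26: home furniture, buyer-exempt → 0% → €0.00
Six-pack IPA €14.49: alcoholic beverages, buyer-exempt → 0% → €0.00
Subtotal = €536.86; tax = €22.70; total due = €559.56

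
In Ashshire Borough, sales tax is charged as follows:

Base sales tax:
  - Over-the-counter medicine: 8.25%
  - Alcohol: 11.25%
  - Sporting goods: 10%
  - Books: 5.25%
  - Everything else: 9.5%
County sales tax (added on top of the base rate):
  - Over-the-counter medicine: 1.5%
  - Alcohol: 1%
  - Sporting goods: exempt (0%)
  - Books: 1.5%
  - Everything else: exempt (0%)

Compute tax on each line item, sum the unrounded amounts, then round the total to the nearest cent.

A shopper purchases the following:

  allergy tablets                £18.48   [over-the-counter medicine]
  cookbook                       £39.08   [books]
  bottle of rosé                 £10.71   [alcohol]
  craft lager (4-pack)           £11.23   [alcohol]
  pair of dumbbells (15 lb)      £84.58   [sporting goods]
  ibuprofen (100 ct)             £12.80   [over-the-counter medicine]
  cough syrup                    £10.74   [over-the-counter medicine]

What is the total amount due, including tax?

£205.50

Allergy tablets £18.48: over-the-counter medicine → 8.25% + 1.5% county = 9.75% → £1.8018
Cookbook £39.08: books → 5.25% + 1.5% county = 6.75% → £2.6379
Bottle of rosé £10.71: alcohol → 11.25% + 1% county = 12.25% → £1.311975
Craft lager (4-pack) £11.23: alcohol → 11.25% + 1% county = 12.25% → £1.375675
Pair of dumbbells (15 lb) £84.58: sporting goods → 10% + 0% county = 10% → £8.458
Ibuprofen (100 ct) £12.80: over-the-counter medicine → 8.25% + 1.5% county = 9.75% → £1.248
Cough syrup £10.74: over-the-counter medicine → 8.25% + 1.5% county = 9.75% → £1.04715
Subtotal = £187.62; unrounded tax = £17.8805 → £17.88; total due = £205.50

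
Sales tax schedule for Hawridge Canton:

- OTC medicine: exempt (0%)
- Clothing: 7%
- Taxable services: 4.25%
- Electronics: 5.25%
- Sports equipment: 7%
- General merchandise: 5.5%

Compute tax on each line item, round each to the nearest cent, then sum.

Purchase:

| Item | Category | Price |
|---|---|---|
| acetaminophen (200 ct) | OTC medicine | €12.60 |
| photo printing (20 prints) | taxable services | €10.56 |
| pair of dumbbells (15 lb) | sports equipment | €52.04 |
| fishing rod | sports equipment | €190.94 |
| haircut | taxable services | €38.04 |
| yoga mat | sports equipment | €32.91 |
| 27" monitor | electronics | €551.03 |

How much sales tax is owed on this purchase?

€50.31

Acetaminophen (200 ct) €12.60: OTC medicine → 0% → €0.00
Photo printing (20 prints) €10.56: taxable services → 4.25% → €0.45
Pair of dumbbells (15 lb) €52.04: sports equipment → 7% → €3.64
Fishing rod €190.94: sports equipment → 7% → €13.37
Haircut €38.04: taxable services → 4.25% → €1.62
Yoga mat €32.91: sports equipment → 7% → €2.30
27" monitor €551.03: electronics → 5.25% → €28.93
Total tax = €0.45 + €3.64 + €13.37 + €1.62 + €2.30 + €28.93 = €50.31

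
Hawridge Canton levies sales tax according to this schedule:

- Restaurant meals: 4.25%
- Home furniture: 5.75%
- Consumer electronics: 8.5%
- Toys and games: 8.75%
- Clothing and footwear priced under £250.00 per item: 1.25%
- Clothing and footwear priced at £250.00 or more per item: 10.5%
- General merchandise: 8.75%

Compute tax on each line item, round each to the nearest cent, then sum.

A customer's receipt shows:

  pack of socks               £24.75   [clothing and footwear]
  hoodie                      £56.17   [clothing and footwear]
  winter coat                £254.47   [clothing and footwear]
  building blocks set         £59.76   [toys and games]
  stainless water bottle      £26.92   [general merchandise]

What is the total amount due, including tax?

£457.39

Pack of socks £24.75: clothing and footwear, under £250.00 → 1.25% → £0.31
Hoodie £56.17: clothing and footwear, under £250.00 → 1.25% → £0.70
Winter coat £254.47: clothing and footwear, £250.00 or more → 10.5% → £26.72
Building blocks set £59.76: toys and games → 8.75% → £5.23
Stainless water bottle £26.92: general merchandise → 8.75% → £2.36
Subtotal = £422.07; tax = £35.32; total due = £457.39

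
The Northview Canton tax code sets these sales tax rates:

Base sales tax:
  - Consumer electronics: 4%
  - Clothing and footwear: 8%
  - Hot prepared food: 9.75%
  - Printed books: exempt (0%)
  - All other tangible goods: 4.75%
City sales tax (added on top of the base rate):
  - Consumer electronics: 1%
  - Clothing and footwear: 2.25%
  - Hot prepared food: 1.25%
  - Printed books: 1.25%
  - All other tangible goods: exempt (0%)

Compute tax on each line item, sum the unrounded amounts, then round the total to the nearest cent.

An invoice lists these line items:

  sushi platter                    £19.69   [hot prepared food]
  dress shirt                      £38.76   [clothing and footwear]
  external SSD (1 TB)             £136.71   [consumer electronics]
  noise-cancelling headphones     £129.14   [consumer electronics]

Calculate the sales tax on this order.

£19.43

Sushi platter £19.69: hot prepared food → 9.75% + 1.25% city = 11% → £2.1659
Dress shirt £38.76: clothing and footwear → 8% + 2.25% city = 10.25% → £3.9729
External SSD (1 TB) £136.71: consumer electronics → 4% + 1% city = 5% → £6.8355
Noise-cancelling headphones £129.14: consumer electronics → 4% + 1% city = 5% → £6.457
Unrounded tax sum = £19.4313 → £19.43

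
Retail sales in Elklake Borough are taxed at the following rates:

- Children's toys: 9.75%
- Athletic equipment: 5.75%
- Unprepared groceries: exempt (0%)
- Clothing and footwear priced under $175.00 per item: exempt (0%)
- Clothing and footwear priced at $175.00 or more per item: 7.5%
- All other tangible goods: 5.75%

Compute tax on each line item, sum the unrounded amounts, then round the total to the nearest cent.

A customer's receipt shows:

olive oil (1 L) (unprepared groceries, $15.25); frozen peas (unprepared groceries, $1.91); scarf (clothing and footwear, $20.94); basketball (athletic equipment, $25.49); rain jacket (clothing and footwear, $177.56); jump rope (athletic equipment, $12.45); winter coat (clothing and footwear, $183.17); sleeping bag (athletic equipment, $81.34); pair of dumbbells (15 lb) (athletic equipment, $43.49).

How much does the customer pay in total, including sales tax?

$598.01

Olive oil (1 L) $15.25: unprepared groceries → 0% → $0.00
Frozen peas $1.91: unprepared groceries → 0% → $0.00
Scarf $20.94: clothing and footwear, under $175.00 → 0% → $0.00
Basketball $25.49: athletic equipment → 5.75% → $1.465675
Rain jacket $177.56: clothing and footwear, $175.00 or more → 7.5% → $13.317
Jump rope $12.45: athletic equipment → 5.75% → $0.715875
Winter coat $183.17: clothing and footwear, $175.00 or more → 7.5% → $13.73775
Sleeping bag $81.34: athletic equipment → 5.75% → $4.67705
Pair of dumbbells (15 lb) $43.49: athletic equipment → 5.75% → $2.500675
Subtotal = $561.60; unrounded tax = $36.414025 → $36.41; total due = $598.01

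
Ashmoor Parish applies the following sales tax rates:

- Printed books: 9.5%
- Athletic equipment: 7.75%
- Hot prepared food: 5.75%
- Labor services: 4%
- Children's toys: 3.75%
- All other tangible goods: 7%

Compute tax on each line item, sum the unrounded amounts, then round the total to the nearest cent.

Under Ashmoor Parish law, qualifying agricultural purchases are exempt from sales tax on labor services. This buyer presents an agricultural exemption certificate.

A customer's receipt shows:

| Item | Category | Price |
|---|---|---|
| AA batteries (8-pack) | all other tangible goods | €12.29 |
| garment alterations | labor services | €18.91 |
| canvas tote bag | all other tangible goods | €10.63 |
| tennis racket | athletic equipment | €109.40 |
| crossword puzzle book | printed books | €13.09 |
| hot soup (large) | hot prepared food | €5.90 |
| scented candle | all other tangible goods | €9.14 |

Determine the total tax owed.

€12.31

AA batteries (8-pack) €12.29: all other tangible goods → 7% → €0.8603
Garment alterations €18.91: labor services, buyer-exempt → 0% → €0.00
Canvas tote bag €10.63: all other tangible goods → 7% → €0.7441
Tennis racket €109.40: athletic equipment → 7.75% → €8.4785
Crossword puzzle book €13.09: printed books → 9.5% → €1.24355
Hot soup (large) €5.90: hot prepared food → 5.75% → €0.33925
Scented candle €9.14: all other tangible goods → 7% → €0.6398
Unrounded tax sum = €12.3055 → €12.31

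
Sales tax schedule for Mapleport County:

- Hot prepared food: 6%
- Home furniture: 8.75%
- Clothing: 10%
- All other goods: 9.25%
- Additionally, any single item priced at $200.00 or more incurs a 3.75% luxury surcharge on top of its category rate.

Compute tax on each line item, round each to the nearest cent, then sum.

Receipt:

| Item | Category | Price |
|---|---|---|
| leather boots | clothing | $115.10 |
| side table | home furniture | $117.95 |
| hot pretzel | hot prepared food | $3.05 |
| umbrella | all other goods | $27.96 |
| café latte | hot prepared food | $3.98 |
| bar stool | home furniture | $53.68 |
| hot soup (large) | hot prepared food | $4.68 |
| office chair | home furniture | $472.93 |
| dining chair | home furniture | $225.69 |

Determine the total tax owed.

Leather boots $115.10: clothing → 10% → $11.51
Side table $117.95: home furniture → 8.75% → $10.32
Hot pretzel $3.05: hot prepared food → 6% → $0.18
Umbrella $27.96: all other goods → 9.25% → $2.59
Café latte $3.98: hot prepared food → 6% → $0.24
Bar stool $53.68: home furniture → 8.75% → $4.70
Hot soup (large) $4.68: hot prepared food → 6% → $0.28
Office chair $472.93: home furniture → 8.75% + 3.75% surcharge = 12.5% → $59.12
Dining chair $225.69: home furniture → 8.75% + 3.75% surcharge = 12.5% → $28.21
Total tax = $11.51 + $10.32 + $0.18 + $2.59 + $0.24 + $4.70 + $0.28 + $59.12 + $28.21 = $117.15

$117.15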